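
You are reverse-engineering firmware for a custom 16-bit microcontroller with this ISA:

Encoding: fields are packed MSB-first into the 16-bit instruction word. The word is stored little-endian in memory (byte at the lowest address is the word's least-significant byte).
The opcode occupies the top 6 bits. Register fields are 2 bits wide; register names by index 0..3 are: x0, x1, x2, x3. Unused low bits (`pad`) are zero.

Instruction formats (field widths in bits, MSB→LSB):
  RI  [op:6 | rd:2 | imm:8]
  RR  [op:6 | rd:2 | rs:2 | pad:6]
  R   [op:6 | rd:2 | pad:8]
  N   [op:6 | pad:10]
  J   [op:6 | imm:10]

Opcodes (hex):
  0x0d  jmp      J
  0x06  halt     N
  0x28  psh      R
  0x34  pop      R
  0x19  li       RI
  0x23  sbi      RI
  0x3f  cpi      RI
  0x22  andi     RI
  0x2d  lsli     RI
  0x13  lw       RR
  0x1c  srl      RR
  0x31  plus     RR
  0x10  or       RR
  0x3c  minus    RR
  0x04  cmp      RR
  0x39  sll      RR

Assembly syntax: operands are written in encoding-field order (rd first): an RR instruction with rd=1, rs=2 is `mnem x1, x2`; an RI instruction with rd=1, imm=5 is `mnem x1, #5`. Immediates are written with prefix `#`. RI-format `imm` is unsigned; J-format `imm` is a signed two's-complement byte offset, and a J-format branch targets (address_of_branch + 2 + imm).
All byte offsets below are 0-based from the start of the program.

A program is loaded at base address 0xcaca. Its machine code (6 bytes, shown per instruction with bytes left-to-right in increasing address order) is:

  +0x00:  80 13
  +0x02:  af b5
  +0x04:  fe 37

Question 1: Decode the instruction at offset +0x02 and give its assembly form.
off 0x02: read af b5 as little → 0xb5af
  op=0xb5af>>10=0x2d ⇒ lsli (RI)
  rd@[9:8]=0x1 ⇒ x1
  imm@[7:0]=0xaf ⇒ #175

lsli x1, #175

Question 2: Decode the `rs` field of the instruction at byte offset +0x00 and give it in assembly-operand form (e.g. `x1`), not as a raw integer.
x2

+0x00: 80 13 ⇒ word 0x1380 (little)
  opcode bits[15:10]=0x4: cmp/RR
  [9:8] rd=3 = x3
  [7:6] rs=2 = x2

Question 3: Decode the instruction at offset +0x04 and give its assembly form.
jmp #-2

[04] fe 37 → 0x37fe
  top 6b → 0xd → jmp [J]
  imm: (w>>0)&0x3ff=0x3fe (s10→-2) → #-2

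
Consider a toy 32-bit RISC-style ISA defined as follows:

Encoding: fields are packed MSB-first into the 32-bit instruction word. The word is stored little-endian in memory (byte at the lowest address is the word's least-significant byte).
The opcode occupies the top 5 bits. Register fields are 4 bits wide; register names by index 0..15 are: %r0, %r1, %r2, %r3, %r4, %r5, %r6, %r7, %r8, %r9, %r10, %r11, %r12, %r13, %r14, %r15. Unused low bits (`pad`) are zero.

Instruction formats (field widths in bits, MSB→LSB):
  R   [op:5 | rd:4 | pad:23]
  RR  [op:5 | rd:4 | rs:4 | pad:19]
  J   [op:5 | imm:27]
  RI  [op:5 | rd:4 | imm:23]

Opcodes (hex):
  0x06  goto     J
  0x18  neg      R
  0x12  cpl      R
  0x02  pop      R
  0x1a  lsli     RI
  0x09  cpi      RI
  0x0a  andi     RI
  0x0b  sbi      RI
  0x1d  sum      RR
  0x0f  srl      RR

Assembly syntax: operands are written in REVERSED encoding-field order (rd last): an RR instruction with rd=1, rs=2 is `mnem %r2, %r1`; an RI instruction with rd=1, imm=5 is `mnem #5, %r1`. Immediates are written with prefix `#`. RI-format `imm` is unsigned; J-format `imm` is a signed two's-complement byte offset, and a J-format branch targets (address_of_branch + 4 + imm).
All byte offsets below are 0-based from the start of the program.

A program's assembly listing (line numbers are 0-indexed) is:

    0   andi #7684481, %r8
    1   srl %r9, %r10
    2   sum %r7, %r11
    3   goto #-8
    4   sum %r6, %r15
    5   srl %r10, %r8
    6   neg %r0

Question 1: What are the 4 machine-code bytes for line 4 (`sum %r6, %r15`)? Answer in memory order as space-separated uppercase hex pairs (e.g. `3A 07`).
00 00 B0 EF

L4: sum op=0x1d:5|rd=15:4|rs=6:4|pad=0:19 ⇒ 0xefb00000 ⇒ little 00 00 b0 ef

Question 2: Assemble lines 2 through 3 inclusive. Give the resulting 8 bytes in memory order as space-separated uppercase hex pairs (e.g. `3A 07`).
00 00 B8 ED F8 FF FF 37

2. sum fields op=0x1d:5|rd=11:4|rs=7:4|pad=0:19 → word edb80000h → 00 00 b8 ed
3. goto fields op=0x6:5|imm=-8:27 → word 37fffff8h → f8 ff ff 37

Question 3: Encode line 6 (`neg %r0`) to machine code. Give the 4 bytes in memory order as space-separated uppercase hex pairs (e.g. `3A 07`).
L6: neg op=0x18:5|rd=0:4|pad=0:23 ⇒ 0xc0000000 ⇒ little 00 00 00 c0

00 00 00 C0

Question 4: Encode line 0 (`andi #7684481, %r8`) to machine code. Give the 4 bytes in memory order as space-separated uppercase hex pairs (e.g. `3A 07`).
line 0 (andi): pack op=0xa:5|rd=8:4|imm=7684481:23 = 0x54754181; little→ 81 41 75 54

81 41 75 54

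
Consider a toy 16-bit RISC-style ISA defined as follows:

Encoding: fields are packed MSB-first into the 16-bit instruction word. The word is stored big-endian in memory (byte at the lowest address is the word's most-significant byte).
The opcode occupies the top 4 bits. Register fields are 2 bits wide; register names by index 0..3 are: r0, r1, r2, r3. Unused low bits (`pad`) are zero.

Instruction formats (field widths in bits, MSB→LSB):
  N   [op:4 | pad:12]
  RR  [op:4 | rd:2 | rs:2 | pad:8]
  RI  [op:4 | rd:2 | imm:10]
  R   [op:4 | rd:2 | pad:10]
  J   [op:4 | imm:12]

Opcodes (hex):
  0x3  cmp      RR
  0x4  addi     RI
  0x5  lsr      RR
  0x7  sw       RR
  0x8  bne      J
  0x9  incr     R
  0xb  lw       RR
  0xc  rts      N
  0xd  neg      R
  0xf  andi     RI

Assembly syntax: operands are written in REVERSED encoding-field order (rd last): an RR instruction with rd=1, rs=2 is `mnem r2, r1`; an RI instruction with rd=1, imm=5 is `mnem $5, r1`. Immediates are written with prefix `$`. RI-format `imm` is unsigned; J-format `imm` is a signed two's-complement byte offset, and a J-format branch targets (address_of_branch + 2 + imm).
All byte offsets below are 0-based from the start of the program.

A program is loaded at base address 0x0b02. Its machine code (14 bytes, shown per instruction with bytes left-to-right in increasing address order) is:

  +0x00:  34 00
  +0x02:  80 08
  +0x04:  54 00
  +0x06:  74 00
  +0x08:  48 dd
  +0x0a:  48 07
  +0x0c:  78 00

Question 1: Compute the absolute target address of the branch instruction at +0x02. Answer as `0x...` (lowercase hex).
@+02  big-endian(80 08) = 0x8008
  op=0x8008>>12=0x8 ⇒ bne (J)
  imm: (w>>0)&0xfff=0x8 → $8
  target = base 0x0b02 + off 0x02 + 2 + imm 8 = 0x0b0e

0x0b0e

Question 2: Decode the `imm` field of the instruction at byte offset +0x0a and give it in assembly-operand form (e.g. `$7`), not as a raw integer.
$7

@+0a  big-endian(48 07) = 0x4807
  top 4b → 0x4 → addi [RI]
  rd@[11:10]=0x2 ⇒ r2
  imm@[9:0]=0x7 ⇒ $7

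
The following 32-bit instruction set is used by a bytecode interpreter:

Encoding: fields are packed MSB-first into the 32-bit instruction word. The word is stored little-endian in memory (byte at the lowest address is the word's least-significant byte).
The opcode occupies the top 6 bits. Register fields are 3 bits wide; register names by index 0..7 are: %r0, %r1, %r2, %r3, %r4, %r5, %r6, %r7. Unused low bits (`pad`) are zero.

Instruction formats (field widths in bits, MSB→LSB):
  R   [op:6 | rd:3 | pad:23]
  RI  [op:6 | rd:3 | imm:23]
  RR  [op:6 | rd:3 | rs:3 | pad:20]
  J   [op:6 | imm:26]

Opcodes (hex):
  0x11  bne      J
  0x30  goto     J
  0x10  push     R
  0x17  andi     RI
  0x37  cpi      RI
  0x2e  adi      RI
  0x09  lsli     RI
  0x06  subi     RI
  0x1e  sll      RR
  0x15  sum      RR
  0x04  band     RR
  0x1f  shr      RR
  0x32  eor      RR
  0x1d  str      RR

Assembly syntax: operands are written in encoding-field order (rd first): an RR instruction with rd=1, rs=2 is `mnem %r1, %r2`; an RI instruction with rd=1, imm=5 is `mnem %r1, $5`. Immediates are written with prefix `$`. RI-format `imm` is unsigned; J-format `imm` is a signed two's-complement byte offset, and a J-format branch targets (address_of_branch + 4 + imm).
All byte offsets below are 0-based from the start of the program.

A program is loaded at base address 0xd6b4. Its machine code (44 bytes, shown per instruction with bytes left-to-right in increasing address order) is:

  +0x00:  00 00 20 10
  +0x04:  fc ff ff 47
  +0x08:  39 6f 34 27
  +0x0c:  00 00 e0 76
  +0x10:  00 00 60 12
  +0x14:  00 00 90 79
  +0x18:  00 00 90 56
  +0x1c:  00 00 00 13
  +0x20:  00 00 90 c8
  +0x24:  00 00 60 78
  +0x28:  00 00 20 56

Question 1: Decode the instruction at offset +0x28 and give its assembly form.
sum %r4, %r2

+0x28: 00 00 20 56 ⇒ word 0x56200000 (little)
  opcode bits[31:26]=0x15: sum/RR
  [25:23] rd=4 = %r4
  [22:20] rs=2 = %r2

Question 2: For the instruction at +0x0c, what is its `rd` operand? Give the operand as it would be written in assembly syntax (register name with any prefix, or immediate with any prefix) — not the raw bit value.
+0x0c: 00 00 e0 76 ⇒ word 0x76e00000 (little)
  top 6b → 0x1d → str [RR]
  rd@[25:23]=0x5 ⇒ %r5
  rs@[22:20]=0x6 ⇒ %r6

%r5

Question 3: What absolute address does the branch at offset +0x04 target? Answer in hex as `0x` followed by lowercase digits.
0xd6b8

off 0x04: read fc ff ff 47 as little → 0x47fffffc
  opcode bits[31:26]=0x11: bne/J
  imm@[25:0]=0x3fffffc (s26→-4) ⇒ $-4
  target = base 0xd6b4 + off 0x04 + 4 + imm -4 = 0xd6b8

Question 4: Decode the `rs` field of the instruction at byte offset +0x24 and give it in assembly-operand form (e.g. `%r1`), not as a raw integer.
%r6

[24] 00 00 60 78 → 0x78600000
  op=0x78600000>>26=0x1e ⇒ sll (RR)
  [25:23] rd=0 = %r0
  [22:20] rs=6 = %r6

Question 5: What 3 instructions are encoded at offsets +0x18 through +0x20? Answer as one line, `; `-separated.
off 0x18: read 00 00 90 56 as little → 0x56900000
  top 6b → 0x15 → sum [RR]
  rd@[25:23]=0x5 ⇒ %r5
  rs@[22:20]=0x1 ⇒ %r1
off 0x1c: read 00 00 00 13 as little → 0x13000000
  top 6b → 0x4 → band [RR]
  rd@[25:23]=0x6 ⇒ %r6
  rs@[22:20]=0x0 ⇒ %r0
off 0x20: read 00 00 90 c8 as little → 0xc8900000
  top 6b → 0x32 → eor [RR]
  rd@[25:23]=0x1 ⇒ %r1
  rs@[22:20]=0x1 ⇒ %r1

sum %r5, %r1; band %r6, %r0; eor %r1, %r1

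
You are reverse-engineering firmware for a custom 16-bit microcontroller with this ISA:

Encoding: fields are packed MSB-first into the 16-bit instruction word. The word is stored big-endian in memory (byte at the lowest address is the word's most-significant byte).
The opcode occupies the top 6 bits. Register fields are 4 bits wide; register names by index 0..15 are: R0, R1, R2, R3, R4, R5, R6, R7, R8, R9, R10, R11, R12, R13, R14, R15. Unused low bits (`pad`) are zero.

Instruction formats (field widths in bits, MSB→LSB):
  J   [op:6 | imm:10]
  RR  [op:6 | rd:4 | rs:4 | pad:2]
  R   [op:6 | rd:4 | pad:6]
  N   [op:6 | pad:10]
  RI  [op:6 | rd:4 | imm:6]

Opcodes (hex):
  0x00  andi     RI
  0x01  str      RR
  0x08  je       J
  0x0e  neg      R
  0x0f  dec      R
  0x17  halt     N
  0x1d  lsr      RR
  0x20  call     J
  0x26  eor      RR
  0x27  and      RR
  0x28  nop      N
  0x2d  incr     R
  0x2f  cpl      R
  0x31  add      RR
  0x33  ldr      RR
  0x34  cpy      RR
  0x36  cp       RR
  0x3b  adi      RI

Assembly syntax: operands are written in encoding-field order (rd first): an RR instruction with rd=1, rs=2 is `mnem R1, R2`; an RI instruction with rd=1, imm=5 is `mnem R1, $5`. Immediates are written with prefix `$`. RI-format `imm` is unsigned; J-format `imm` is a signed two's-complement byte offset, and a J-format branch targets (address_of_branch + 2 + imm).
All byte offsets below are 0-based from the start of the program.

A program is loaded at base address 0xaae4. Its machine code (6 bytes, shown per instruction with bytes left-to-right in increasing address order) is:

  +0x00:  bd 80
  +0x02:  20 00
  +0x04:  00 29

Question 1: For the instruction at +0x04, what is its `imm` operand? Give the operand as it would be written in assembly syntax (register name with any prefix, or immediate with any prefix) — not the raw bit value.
$41

@+04  big-endian(00 29) = 0x0029
  op=0x0029>>10=0x0 ⇒ andi (RI)
  rd: (w>>6)&0xf=0x0 → R0
  imm: (w>>0)&0x3f=0x29 → $41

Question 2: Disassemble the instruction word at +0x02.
je $0

+0x02: 20 00 ⇒ word 0x2000 (big)
  op=0x2000>>10=0x8 ⇒ je (J)
  imm: (w>>0)&0x3ff=0x0 → $0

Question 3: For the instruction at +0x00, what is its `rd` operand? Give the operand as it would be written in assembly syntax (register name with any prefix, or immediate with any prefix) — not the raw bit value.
R6

@+00  big-endian(bd 80) = 0xbd80
  top 6b → 0x2f → cpl [R]
  rd: (w>>6)&0xf=0x6 → R6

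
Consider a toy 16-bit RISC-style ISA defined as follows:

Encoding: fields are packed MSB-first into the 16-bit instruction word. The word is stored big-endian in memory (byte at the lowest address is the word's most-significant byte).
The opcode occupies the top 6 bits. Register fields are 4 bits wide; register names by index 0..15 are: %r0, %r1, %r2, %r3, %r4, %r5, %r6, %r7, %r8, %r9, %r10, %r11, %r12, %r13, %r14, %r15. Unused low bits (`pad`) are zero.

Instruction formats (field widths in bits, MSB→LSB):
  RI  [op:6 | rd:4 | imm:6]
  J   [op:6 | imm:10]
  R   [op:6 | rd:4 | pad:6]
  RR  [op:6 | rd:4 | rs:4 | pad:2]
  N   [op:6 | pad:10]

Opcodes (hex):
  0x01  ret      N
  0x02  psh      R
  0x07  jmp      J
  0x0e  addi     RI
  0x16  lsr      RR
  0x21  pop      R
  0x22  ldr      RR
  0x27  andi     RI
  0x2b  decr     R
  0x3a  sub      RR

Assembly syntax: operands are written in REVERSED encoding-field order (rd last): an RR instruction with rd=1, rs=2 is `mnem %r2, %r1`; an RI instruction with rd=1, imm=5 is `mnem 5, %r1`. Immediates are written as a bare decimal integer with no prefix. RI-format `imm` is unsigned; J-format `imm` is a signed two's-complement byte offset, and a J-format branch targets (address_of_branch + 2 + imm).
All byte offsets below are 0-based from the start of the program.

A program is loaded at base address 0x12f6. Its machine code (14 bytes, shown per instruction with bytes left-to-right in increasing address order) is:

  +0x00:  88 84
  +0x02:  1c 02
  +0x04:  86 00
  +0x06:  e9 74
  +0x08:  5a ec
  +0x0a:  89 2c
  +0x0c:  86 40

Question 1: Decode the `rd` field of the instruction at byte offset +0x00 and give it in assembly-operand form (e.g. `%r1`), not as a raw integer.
+0x00: 88 84 ⇒ word 0x8884 (big)
  op=0x8884>>10=0x22 ⇒ ldr (RR)
  rd: (w>>6)&0xf=0x2 → %r2
  rs: (w>>2)&0xf=0x1 → %r1

%r2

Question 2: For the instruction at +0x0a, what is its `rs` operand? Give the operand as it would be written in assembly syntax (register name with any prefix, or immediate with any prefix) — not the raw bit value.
[0a] 89 2c → 0x892c
  top 6b → 0x22 → ldr [RR]
  rd@[9:6]=0x4 ⇒ %r4
  rs@[5:2]=0xb ⇒ %r11

%r11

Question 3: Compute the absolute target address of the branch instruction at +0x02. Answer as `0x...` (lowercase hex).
0x12fc

+0x02: 1c 02 ⇒ word 0x1c02 (big)
  opcode bits[15:10]=0x7: jmp/J
  imm: (w>>0)&0x3ff=0x2 → 2
  target = base 0x12f6 + off 0x02 + 2 + imm 2 = 0x12fc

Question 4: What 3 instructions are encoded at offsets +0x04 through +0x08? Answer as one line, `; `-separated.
off 0x04: read 86 00 as big → 0x8600
  top 6b → 0x21 → pop [R]
  rd: (w>>6)&0xf=0x8 → %r8
off 0x06: read e9 74 as big → 0xe974
  top 6b → 0x3a → sub [RR]
  rd: (w>>6)&0xf=0x5 → %r5
  rs: (w>>2)&0xf=0xd → %r13
off 0x08: read 5a ec as big → 0x5aec
  top 6b → 0x16 → lsr [RR]
  rd: (w>>6)&0xf=0xb → %r11
  rs: (w>>2)&0xf=0xb → %r11

pop %r8; sub %r13, %r5; lsr %r11, %r11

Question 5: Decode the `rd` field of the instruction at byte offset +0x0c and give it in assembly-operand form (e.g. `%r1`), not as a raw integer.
+0x0c: 86 40 ⇒ word 0x8640 (big)
  opcode bits[15:10]=0x21: pop/R
  rd@[9:6]=0x9 ⇒ %r9

%r9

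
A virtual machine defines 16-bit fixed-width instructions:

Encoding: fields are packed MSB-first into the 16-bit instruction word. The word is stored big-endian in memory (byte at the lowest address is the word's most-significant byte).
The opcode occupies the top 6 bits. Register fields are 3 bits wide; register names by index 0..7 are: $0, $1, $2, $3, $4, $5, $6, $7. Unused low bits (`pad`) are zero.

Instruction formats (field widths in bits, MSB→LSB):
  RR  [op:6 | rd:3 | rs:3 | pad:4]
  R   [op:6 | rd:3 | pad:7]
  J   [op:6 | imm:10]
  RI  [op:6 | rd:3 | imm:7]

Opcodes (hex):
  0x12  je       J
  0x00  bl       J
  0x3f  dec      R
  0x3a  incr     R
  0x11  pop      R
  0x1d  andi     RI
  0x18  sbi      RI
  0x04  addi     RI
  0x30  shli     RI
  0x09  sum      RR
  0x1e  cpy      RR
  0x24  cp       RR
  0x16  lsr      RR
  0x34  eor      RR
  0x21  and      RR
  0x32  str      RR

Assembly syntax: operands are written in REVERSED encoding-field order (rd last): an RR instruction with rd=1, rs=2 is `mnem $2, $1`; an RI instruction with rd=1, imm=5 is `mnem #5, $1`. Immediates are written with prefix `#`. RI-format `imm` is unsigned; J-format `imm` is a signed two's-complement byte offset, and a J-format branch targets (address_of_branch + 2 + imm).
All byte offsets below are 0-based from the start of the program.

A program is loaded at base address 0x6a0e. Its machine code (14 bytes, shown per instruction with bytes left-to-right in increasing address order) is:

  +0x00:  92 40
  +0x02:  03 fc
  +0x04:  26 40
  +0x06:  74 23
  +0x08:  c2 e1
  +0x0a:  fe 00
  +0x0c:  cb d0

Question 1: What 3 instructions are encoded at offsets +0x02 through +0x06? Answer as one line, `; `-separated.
@+02  big-endian(03 fc) = 0x03fc
  op=0x03fc>>10=0x0 ⇒ bl (J)
  imm: (w>>0)&0x3ff=0x3fc (s10→-4) → #-4
@+04  big-endian(26 40) = 0x2640
  op=0x2640>>10=0x9 ⇒ sum (RR)
  rd: (w>>7)&0x7=0x4 → $4
  rs: (w>>4)&0x7=0x4 → $4
@+06  big-endian(74 23) = 0x7423
  op=0x7423>>10=0x1d ⇒ andi (RI)
  rd: (w>>7)&0x7=0x0 → $0
  imm: (w>>0)&0x7f=0x23 → #35

bl #-4; sum $4, $4; andi #35, $0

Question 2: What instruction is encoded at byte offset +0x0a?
[0a] fe 00 → 0xfe00
  top 6b → 0x3f → dec [R]
  rd: (w>>7)&0x7=0x4 → $4

dec $4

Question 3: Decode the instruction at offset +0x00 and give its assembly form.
@+00  big-endian(92 40) = 0x9240
  top 6b → 0x24 → cp [RR]
  rd@[9:7]=0x4 ⇒ $4
  rs@[6:4]=0x4 ⇒ $4

cp $4, $4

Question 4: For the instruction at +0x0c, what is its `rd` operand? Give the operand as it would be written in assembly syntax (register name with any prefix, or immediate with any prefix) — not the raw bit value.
$7

@+0c  big-endian(cb d0) = 0xcbd0
  top 6b → 0x32 → str [RR]
  [9:7] rd=7 = $7
  [6:4] rs=5 = $5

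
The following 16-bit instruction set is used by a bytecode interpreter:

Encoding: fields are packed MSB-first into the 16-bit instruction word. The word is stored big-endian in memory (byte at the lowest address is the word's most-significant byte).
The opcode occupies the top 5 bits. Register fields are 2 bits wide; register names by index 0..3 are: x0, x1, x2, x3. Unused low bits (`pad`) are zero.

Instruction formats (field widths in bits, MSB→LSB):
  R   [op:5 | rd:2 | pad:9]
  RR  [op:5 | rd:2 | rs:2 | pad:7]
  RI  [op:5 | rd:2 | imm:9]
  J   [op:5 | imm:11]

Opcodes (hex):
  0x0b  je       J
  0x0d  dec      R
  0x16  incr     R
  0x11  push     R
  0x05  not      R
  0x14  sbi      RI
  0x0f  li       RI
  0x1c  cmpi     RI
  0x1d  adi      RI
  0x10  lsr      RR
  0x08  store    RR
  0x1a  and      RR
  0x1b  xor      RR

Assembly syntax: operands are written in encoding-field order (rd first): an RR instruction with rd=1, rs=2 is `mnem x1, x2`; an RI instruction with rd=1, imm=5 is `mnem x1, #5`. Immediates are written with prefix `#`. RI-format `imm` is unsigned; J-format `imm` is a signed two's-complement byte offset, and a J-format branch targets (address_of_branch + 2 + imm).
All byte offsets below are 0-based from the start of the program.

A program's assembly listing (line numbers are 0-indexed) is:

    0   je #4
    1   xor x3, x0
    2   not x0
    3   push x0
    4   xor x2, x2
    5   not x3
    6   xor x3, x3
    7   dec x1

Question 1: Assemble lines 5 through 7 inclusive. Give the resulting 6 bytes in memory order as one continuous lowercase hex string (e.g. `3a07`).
L5: not op=0x5:5|rd=3:2|pad=0:9 ⇒ 0x2e00 ⇒ big 2e 00
L6: xor op=0x1b:5|rd=3:2|rs=3:2|pad=0:7 ⇒ 0xdf80 ⇒ big df 80
L7: dec op=0xd:5|rd=1:2|pad=0:9 ⇒ 0x6a00 ⇒ big 6a 00

2e00df806a00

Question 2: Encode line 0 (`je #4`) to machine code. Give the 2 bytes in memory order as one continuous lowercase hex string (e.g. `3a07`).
5804

0. je fields op=0xb:5|imm=4:11 → word 5804h → 58 04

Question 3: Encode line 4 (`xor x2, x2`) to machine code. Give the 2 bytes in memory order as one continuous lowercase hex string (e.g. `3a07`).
4. xor fields op=0x1b:5|rd=2:2|rs=2:2|pad=0:7 → word dd00h → dd 00

dd00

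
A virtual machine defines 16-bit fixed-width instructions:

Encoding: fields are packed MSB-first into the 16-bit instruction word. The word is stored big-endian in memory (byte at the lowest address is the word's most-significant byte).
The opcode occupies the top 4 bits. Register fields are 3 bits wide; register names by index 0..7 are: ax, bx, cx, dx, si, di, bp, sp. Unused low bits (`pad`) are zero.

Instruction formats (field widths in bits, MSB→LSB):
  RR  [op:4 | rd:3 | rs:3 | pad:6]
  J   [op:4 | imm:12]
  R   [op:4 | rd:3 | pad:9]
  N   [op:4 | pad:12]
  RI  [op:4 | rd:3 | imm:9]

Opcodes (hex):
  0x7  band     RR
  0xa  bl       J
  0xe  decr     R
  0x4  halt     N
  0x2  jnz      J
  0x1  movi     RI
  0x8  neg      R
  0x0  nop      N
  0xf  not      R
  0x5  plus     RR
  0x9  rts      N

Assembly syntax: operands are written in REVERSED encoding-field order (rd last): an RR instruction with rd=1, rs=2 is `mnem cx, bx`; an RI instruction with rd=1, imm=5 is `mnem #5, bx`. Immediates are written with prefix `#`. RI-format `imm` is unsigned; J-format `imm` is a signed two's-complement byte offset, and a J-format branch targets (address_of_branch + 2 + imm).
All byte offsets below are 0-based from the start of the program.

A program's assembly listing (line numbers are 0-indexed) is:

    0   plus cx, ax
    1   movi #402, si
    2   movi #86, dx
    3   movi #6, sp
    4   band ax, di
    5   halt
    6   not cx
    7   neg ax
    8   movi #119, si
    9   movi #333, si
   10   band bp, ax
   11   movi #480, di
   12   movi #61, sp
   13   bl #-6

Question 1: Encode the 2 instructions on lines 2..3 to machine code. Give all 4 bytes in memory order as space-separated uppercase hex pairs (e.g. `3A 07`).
L2: movi op=0x1:4|rd=3:3|imm=86:9 ⇒ 0x1656 ⇒ big 16 56
L3: movi op=0x1:4|rd=7:3|imm=6:9 ⇒ 0x1e06 ⇒ big 1e 06

16 56 1E 06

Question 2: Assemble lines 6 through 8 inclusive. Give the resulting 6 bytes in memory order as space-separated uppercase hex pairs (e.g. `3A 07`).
F4 00 80 00 18 77

line 6 (not): pack op=0xf:4|rd=2:3|pad=0:9 = 0xf400; big→ f4 00
line 7 (neg): pack op=0x8:4|rd=0:3|pad=0:9 = 0x8000; big→ 80 00
line 8 (movi): pack op=0x1:4|rd=4:3|imm=119:9 = 0x1877; big→ 18 77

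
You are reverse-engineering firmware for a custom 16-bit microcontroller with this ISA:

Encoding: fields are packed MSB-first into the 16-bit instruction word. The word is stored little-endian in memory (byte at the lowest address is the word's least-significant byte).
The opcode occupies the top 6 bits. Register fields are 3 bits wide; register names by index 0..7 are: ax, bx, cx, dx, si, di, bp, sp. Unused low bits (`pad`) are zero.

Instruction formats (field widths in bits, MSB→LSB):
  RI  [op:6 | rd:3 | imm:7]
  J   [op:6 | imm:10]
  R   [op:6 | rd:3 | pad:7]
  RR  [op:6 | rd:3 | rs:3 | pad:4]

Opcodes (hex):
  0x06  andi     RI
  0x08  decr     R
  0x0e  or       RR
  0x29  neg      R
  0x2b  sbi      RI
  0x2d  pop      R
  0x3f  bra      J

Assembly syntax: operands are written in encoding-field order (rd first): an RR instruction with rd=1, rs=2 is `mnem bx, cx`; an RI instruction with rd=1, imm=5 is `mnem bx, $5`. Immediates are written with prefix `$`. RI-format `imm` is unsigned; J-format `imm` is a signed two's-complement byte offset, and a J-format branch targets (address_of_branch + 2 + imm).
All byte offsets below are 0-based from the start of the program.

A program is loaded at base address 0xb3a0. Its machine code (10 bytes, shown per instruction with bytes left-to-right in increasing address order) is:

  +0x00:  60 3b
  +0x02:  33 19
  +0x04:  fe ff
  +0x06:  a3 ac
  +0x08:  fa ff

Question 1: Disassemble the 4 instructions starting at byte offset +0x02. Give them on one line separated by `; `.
+0x02: 33 19 ⇒ word 0x1933 (little)
  op=0x1933>>10=0x6 ⇒ andi (RI)
  rd@[9:7]=0x2 ⇒ cx
  imm@[6:0]=0x33 ⇒ $51
+0x04: fe ff ⇒ word 0xfffe (little)
  op=0xfffe>>10=0x3f ⇒ bra (J)
  imm@[9:0]=0x3fe (s10→-2) ⇒ $-2
+0x06: a3 ac ⇒ word 0xaca3 (little)
  op=0xaca3>>10=0x2b ⇒ sbi (RI)
  rd@[9:7]=0x1 ⇒ bx
  imm@[6:0]=0x23 ⇒ $35
+0x08: fa ff ⇒ word 0xfffa (little)
  op=0xfffa>>10=0x3f ⇒ bra (J)
  imm@[9:0]=0x3fa (s10→-6) ⇒ $-6

andi cx, $51; bra $-2; sbi bx, $35; bra $-6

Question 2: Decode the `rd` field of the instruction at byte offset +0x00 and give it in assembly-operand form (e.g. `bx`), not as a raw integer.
[00] 60 3b → 0x3b60
  opcode bits[15:10]=0xe: or/RR
  rd@[9:7]=0x6 ⇒ bp
  rs@[6:4]=0x6 ⇒ bp

bp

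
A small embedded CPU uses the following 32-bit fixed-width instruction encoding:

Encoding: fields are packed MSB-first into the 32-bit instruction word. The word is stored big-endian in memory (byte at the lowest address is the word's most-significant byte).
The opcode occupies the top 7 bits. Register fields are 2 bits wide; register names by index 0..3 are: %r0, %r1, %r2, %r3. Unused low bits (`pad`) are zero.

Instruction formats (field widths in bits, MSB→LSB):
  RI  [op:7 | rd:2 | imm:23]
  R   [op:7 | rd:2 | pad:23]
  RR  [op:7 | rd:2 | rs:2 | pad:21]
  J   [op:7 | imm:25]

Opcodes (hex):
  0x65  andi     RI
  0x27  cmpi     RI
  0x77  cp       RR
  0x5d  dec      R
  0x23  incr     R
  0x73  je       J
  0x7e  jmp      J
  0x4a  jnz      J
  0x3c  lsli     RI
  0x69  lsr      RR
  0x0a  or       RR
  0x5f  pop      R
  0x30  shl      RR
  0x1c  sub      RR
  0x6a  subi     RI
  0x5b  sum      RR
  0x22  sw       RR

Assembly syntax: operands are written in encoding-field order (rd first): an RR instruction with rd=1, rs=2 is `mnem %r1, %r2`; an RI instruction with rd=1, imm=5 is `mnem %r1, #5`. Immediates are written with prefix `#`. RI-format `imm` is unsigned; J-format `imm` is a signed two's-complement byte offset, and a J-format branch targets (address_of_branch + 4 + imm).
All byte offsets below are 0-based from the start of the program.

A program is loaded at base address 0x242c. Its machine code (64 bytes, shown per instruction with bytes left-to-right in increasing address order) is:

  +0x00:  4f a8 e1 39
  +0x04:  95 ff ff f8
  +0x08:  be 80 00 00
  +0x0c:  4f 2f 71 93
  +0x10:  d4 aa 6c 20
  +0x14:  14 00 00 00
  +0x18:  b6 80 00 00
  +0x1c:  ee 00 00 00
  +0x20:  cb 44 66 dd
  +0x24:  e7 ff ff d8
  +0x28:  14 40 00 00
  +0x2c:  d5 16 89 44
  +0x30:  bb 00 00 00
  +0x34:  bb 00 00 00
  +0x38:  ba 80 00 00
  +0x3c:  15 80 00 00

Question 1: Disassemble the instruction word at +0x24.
je #-40

off 0x24: read e7 ff ff d8 as big → 0xe7ffffd8
  op=0xe7ffffd8>>25=0x73 ⇒ je (J)
  imm@[24:0]=0x1ffffd8 (s25→-40) ⇒ #-40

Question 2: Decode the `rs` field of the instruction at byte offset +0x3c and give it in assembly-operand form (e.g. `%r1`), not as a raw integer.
%r0

off 0x3c: read 15 80 00 00 as big → 0x15800000
  op=0x15800000>>25=0xa ⇒ or (RR)
  rd: (w>>23)&0x3=0x3 → %r3
  rs: (w>>21)&0x3=0x0 → %r0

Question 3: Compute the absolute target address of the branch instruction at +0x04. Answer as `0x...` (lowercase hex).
0x242c

+0x04: 95 ff ff f8 ⇒ word 0x95fffff8 (big)
  top 7b → 0x4a → jnz [J]
  [24:0] imm=33554424 (s25→-8) = #-8
  target = base 0x242c + off 0x04 + 4 + imm -8 = 0x242c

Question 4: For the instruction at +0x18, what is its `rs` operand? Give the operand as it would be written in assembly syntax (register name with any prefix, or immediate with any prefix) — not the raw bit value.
%r0

off 0x18: read b6 80 00 00 as big → 0xb6800000
  op=0xb6800000>>25=0x5b ⇒ sum (RR)
  [24:23] rd=1 = %r1
  [22:21] rs=0 = %r0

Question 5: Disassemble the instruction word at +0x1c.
cp %r0, %r0

[1c] ee 00 00 00 → 0xee000000
  op=0xee000000>>25=0x77 ⇒ cp (RR)
  rd: (w>>23)&0x3=0x0 → %r0
  rs: (w>>21)&0x3=0x0 → %r0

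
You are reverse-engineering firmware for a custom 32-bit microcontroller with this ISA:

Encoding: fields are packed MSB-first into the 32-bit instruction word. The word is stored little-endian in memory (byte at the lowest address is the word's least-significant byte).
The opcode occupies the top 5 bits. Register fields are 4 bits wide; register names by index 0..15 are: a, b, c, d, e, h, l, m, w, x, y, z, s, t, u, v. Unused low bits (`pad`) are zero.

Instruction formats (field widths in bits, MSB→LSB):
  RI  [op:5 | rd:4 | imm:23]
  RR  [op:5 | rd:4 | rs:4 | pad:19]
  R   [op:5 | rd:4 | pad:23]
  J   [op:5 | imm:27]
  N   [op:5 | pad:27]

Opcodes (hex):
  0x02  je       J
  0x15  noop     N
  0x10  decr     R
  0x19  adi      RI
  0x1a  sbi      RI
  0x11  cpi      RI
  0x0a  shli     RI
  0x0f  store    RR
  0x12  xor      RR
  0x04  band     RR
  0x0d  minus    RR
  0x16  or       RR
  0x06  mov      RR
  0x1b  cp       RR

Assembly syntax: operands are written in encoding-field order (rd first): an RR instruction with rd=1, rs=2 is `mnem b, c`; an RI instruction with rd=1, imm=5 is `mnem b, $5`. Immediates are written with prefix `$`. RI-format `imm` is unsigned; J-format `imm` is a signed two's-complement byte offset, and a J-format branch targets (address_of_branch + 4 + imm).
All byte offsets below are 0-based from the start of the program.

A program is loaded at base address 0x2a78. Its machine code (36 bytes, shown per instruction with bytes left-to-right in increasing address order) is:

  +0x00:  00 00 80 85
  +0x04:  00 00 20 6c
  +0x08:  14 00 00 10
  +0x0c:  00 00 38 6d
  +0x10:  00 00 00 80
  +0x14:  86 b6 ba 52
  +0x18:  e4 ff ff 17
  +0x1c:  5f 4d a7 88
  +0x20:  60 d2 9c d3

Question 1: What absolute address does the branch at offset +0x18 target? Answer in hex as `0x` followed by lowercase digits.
+0x18: e4 ff ff 17 ⇒ word 0x17ffffe4 (little)
  top 5b → 0x2 → je [J]
  [26:0] imm=134217700 (s27→-28) = $-28
  target = base 0x2a78 + off 0x18 + 4 + imm -28 = 0x2a78

0x2a78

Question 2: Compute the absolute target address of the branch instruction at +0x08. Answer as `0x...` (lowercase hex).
[08] 14 00 00 10 → 0x10000014
  opcode bits[31:27]=0x2: je/J
  imm: (w>>0)&0x7ffffff=0x14 → $20
  target = base 0x2a78 + off 0x08 + 4 + imm 20 = 0x2a98

0x2a98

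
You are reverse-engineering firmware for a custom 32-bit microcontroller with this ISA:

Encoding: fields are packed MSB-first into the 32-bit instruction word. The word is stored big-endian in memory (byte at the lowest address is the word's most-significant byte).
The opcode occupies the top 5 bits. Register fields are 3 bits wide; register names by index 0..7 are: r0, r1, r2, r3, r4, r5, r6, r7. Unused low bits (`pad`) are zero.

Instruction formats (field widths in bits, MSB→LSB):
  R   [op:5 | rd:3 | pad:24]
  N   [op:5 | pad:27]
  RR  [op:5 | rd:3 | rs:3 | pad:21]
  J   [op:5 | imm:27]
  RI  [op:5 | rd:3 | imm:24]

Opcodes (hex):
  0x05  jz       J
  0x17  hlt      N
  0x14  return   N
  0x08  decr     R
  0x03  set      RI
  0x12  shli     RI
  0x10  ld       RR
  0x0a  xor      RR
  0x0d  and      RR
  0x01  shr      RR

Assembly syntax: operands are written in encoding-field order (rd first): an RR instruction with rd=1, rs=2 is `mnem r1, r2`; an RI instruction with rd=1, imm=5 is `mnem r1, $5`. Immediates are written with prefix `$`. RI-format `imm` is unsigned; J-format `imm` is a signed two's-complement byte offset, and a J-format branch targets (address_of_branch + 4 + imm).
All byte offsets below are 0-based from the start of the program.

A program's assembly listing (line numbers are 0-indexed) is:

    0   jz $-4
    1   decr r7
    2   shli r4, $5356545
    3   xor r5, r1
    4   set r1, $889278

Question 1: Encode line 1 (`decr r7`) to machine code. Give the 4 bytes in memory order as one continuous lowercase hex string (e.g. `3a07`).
L1: decr op=0x8:5|rd=7:3|pad=0:24 ⇒ 0x47000000 ⇒ big 47 00 00 00

47000000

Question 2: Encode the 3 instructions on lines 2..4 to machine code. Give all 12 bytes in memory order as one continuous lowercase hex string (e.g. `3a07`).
9451bc0155200000190d91be

line 2 (shli): pack op=0x12:5|rd=4:3|imm=5356545:24 = 0x9451bc01; big→ 94 51 bc 01
line 3 (xor): pack op=0xa:5|rd=5:3|rs=1:3|pad=0:21 = 0x55200000; big→ 55 20 00 00
line 4 (set): pack op=0x3:5|rd=1:3|imm=889278:24 = 0x190d91be; big→ 19 0d 91 be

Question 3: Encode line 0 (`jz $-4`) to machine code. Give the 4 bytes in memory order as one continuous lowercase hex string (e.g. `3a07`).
line 0 (jz): pack op=0x5:5|imm=-4:27 = 0x2ffffffc; big→ 2f ff ff fc

2ffffffc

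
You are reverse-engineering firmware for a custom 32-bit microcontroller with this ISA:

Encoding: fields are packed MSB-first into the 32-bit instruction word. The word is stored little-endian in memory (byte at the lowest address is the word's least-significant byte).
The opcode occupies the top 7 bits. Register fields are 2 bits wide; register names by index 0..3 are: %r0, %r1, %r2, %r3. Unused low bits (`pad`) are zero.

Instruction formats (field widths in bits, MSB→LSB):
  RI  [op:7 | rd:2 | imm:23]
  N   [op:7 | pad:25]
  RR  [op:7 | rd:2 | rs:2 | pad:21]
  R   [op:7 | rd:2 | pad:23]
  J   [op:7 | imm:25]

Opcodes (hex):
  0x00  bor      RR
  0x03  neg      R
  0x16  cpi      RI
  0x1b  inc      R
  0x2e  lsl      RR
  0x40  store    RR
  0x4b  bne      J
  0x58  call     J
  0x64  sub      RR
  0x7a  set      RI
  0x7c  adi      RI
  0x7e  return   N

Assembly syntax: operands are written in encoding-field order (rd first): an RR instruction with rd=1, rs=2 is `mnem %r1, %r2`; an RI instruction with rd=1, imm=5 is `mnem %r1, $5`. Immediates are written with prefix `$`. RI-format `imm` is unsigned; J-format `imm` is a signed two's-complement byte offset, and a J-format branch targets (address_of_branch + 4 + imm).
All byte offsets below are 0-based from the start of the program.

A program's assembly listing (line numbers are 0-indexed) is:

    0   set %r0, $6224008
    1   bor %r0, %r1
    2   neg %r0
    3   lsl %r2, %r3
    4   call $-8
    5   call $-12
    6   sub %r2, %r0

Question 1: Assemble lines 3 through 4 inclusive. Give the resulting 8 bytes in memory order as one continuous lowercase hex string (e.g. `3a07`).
0000605df8ffffb1

3. lsl fields op=0x2e:7|rd=2:2|rs=3:2|pad=0:21 → word 5d600000h → 00 00 60 5d
4. call fields op=0x58:7|imm=-8:25 → word b1fffff8h → f8 ff ff b1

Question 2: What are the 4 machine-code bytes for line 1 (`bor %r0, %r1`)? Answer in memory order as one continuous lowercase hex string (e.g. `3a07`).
00002000

1. bor fields op=0x0:7|rd=0:2|rs=1:2|pad=0:21 → word 00200000h → 00 00 20 00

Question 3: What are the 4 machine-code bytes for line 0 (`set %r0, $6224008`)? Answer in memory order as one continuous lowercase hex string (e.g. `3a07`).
0. set fields op=0x7a:7|rd=0:2|imm=6224008:23 → word f45ef888h → 88 f8 5e f4

88f85ef4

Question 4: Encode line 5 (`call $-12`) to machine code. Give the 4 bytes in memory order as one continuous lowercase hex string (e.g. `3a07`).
f4ffffb1

line 5 (call): pack op=0x58:7|imm=-12:25 = 0xb1fffff4; little→ f4 ff ff b1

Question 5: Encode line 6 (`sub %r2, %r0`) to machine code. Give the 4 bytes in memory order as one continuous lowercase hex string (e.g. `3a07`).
000000c9

L6: sub op=0x64:7|rd=2:2|rs=0:2|pad=0:21 ⇒ 0xc9000000 ⇒ little 00 00 00 c9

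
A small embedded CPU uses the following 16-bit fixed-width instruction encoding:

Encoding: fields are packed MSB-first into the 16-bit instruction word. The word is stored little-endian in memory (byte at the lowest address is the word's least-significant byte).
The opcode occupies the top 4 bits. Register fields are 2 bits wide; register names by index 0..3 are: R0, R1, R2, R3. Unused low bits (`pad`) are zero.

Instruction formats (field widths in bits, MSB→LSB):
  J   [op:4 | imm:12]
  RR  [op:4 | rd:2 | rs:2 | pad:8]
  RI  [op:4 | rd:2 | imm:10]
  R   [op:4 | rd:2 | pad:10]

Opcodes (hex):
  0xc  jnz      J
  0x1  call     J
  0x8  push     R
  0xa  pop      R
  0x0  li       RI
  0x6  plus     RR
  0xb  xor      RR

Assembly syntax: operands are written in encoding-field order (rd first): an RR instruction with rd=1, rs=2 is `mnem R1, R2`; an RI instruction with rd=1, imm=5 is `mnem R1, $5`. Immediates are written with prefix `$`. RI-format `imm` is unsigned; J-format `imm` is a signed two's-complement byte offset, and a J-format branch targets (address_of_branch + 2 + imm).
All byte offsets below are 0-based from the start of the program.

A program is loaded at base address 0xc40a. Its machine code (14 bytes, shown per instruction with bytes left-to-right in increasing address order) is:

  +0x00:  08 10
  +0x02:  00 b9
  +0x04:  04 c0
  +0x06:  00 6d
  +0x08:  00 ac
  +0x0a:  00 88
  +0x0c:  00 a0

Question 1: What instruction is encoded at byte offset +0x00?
call $8

+0x00: 08 10 ⇒ word 0x1008 (little)
  top 4b → 0x1 → call [J]
  imm@[11:0]=0x8 ⇒ $8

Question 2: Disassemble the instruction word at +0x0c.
off 0x0c: read 00 a0 as little → 0xa000
  opcode bits[15:12]=0xa: pop/R
  rd@[11:10]=0x0 ⇒ R0

pop R0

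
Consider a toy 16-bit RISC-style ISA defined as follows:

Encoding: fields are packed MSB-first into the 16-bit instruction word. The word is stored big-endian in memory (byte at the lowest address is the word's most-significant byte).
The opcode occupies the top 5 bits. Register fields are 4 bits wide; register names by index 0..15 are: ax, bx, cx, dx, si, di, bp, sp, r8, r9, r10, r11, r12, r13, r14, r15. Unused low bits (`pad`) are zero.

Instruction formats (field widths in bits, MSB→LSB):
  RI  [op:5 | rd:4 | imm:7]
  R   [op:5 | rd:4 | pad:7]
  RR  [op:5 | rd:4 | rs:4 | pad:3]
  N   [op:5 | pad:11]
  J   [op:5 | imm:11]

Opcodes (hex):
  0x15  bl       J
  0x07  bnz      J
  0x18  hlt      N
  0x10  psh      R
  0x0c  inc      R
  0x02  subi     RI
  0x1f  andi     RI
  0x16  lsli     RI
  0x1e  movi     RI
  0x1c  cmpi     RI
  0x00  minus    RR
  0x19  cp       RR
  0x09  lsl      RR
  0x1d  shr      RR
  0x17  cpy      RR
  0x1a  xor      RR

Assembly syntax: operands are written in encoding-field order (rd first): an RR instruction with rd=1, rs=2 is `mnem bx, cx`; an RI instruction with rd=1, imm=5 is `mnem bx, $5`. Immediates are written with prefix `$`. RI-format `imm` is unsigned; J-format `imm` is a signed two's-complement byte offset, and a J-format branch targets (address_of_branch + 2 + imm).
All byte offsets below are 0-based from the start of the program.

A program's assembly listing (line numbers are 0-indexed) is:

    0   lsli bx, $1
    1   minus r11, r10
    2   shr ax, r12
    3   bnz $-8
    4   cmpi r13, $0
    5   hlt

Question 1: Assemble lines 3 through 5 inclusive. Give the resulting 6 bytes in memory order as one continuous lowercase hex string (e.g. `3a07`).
3ff8e680c000

line 3 (bnz): pack op=0x7:5|imm=-8:11 = 0x3ff8; big→ 3f f8
line 4 (cmpi): pack op=0x1c:5|rd=13:4|imm=0:7 = 0xe680; big→ e6 80
line 5 (hlt): pack op=0x18:5|pad=0:11 = 0xc000; big→ c0 00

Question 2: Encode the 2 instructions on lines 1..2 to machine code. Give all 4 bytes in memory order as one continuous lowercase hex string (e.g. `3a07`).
05d0e860

L1: minus op=0x0:5|rd=11:4|rs=10:4|pad=0:3 ⇒ 0x05d0 ⇒ big 05 d0
L2: shr op=0x1d:5|rd=0:4|rs=12:4|pad=0:3 ⇒ 0xe860 ⇒ big e8 60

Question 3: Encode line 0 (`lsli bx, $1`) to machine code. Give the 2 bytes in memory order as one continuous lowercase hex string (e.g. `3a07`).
b081

L0: lsli op=0x16:5|rd=1:4|imm=1:7 ⇒ 0xb081 ⇒ big b0 81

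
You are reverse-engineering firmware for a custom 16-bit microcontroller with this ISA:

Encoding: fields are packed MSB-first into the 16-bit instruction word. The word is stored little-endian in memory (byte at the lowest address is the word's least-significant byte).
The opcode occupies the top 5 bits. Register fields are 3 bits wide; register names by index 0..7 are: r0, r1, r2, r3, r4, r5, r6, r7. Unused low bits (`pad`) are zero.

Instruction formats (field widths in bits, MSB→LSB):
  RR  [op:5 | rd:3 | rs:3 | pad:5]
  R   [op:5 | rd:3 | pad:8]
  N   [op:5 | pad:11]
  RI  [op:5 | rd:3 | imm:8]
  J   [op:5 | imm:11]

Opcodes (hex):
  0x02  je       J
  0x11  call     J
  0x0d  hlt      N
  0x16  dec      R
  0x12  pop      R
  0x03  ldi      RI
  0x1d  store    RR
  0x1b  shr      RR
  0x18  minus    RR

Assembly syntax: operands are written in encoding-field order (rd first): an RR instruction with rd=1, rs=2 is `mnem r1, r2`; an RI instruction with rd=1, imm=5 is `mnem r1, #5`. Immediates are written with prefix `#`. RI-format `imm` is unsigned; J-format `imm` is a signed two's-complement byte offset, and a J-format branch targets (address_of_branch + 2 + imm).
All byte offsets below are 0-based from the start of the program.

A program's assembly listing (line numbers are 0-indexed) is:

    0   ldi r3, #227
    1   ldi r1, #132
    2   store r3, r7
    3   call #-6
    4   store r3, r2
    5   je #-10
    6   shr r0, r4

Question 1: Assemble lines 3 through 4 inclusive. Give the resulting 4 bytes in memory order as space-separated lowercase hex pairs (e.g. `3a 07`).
fa 8f 40 eb

3. call fields op=0x11:5|imm=-6:11 → word 8ffah → fa 8f
4. store fields op=0x1d:5|rd=3:3|rs=2:3|pad=0:5 → word eb40h → 40 eb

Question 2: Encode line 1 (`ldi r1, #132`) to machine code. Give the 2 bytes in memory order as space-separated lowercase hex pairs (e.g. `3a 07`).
1. ldi fields op=0x3:5|rd=1:3|imm=132:8 → word 1984h → 84 19

84 19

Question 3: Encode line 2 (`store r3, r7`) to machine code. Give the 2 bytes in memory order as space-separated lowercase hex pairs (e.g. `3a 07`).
2. store fields op=0x1d:5|rd=3:3|rs=7:3|pad=0:5 → word ebe0h → e0 eb

e0 eb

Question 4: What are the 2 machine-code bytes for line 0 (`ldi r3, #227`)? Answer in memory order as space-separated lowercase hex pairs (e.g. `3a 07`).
line 0 (ldi): pack op=0x3:5|rd=3:3|imm=227:8 = 0x1be3; little→ e3 1b

e3 1b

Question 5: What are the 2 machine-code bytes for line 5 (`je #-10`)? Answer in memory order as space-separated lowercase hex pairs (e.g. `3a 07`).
L5: je op=0x2:5|imm=-10:11 ⇒ 0x17f6 ⇒ little f6 17

f6 17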